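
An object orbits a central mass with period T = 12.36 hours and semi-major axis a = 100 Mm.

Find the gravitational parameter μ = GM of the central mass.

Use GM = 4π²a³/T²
T = 12.36 hours = 44496 s
a = 100 Mm = 1 × 10^8 m
a³ = 1 × 10^24 m³
T² = 1.97989 × 10^9 s²
GM = 4π² × (1 × 10^24) / (1.97989 × 10^9) = 1.99397 × 10^16 m³/s²
GM ≈ 1.994 × 10^16 m³/s²

Final answer: GM = 1.994 × 10^16 m³/s²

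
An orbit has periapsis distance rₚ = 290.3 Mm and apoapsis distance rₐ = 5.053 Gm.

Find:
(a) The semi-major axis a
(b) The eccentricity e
rₚ = 290.3 Mm = 2.903 × 10^8 m
rₐ = 5.053 Gm = 5.053 × 10^9 m
(a) a = (rₚ + rₐ)/2 = 2.67165 × 10^9 m ≈ 2.672 Gm
(b) e = (rₐ − rₚ)/(rₐ + rₚ) = (4.7627 × 10^9) / (5.3433 × 10^9) = 0.891341

Final answer:
(a) a = 2.672 Gm
(b) e = 0.8913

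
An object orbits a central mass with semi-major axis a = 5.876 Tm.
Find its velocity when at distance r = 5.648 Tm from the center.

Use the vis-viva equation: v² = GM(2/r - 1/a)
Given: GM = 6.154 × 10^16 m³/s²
a = 5.876 Tm = 5.876 × 10^12 m
r = 5.648 Tm = 5.648 × 10^12 m
GM = 6.154 × 10^16 m³/s²
2/r − 1/a = 3.54108 × 10^-13 − 1.70184 × 10^-13 = 1.83924 × 10^-13 m⁻¹
v² = GM (2/r − 1/a) = 11318.7 m²/s²
v = 106.389 m/s ≈ 106.4 m/s

Final answer: 106.4 m/s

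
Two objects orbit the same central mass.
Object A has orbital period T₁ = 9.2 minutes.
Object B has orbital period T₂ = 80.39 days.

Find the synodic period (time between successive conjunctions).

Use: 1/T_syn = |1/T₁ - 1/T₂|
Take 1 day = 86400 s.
T₁ = 9.2 minutes = 552 s
T₂ = 80.39 days = 6.9457 × 10^6 s
1/T₁ = 0.00181159 s⁻¹
1/T₂ = 1.43974 × 10^-7 s⁻¹
|1/T₁ − 1/T₂| = 0.00181145 s⁻¹
T_syn = 1 / |1/T₁ − 1/T₂| = 552.044 s ≈ 9.201 minutes

Final answer: T_syn = 9.201 minutes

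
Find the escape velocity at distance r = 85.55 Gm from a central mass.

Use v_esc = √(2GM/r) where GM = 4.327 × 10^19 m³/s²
r = 85.55 Gm = 8.555 × 10^10 m
GM = 4.327 × 10^19 m³/s²
2GM/r = 2 × (4.327 × 10^19) / (8.555 × 10^10) = 1.01157 × 10^9 m²/s²
v_esc = √(2GM/r) = 31805.2 m/s ≈ 31.81 km/s

Final answer: 31.81 km/s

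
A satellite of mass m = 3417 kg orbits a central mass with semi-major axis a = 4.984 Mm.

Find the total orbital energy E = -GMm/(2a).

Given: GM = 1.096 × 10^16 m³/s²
a = 4.984 Mm = 4.984 × 10^6 m
GM = 1.096 × 10^16 m³/s²
2a = 9.968 × 10^6 m
GMm = 1.096 × 10^16 × 3417 = 3.74503 × 10^19 m³·kg/s²
E = −GMm/(2a) = -3.75705 × 10^12 J ≈ -3.757 TJ

Final answer: -3.757 TJ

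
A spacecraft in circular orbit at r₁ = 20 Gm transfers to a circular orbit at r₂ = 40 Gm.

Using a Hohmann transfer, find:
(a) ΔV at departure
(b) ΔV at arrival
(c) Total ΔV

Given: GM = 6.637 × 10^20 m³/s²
r₁ = 20 Gm = 2 × 10^10 m
r₂ = 40 Gm = 4 × 10^10 m
GM = 6.637 × 10^20 m³/s²
Transfer ellipse: a_t = (r₁ + r₂)/2 = 3 × 10^10 m
Circular speed at r₁: v₁ = √(GM/r₁) = 182168 m/s
Transfer speed at r₁ (periapsis): v₁ₜ = √(GM(2/r₁ − 1/a_t)) = 210349 m/s
(a) ΔV₁ = v₁ₜ − v₁ = 28181.4 m/s ≈ 28.18 km/s
Circular speed at r₂: v₂ = √(GM/r₂) = 128812 m/s
Transfer speed at r₂ (apoapsis): v₂ₜ = √(GM(2/r₂ − 1/a_t)) = 105174 m/s
(b) ΔV₂ = v₂ − v₂ₜ = 23637.4 m/s ≈ 23.64 km/s
(c) ΔV_total = ΔV₁ + ΔV₂ = 51818.8 m/s ≈ 51.82 km/s

Final answer:
(a) ΔV₁ = 28.18 km/s
(b) ΔV₂ = 23.64 km/s
(c) ΔV_total = 51.82 km/s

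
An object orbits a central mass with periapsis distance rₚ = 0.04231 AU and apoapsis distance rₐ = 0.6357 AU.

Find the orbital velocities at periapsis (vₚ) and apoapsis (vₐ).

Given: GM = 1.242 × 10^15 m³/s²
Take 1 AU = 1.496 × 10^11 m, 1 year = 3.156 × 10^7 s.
rₚ = 0.04231 AU = 6.32958 × 10^9 m
rₐ = 0.6357 AU = 9.51007 × 10^10 m
GM = 1.242 × 10^15 m³/s²
a = (rₚ + rₐ)/2 = 5.07151 × 10^10 m
Vis-viva: v² = GM (2/r − 1/a)
vₚ² = 1.242 × 10^15 × (3.15977 × 10^-10 − 1.9718 × 10^-11) = 367954 m²/s²
vₚ = 606.592 m/s ≈ 0.128 AU/year
vₐ² = 1.242 × 10^15 × (2.10303 × 10^-11 − 1.9718 × 10^-11) = 1629.95 m²/s²
vₐ = 40.3727 m/s ≈ 40.37 m/s

Final answer: vₚ = 0.128 AU/year, vₐ = 40.37 m/s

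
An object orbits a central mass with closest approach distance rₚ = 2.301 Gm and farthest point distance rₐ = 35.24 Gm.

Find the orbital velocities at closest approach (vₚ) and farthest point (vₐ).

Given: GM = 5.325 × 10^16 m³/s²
rₚ = 2.301 Gm = 2.301 × 10^9 m
rₐ = 35.24 Gm = 3.524 × 10^10 m
GM = 5.325 × 10^16 m³/s²
a = (rₚ + rₐ)/2 = 1.87705 × 10^10 m
Vis-viva: v² = GM (2/r − 1/a)
vₚ² = 5.325 × 10^16 × (8.69187 × 10^-10 − 5.32751 × 10^-11) = 4.34473 × 10^7 m²/s²
vₚ = 6591.46 m/s ≈ 6.591 km/s
vₐ² = 5.325 × 10^16 × (5.67537 × 10^-11 − 5.32751 × 10^-11) = 185236 m²/s²
vₐ = 430.39 m/s ≈ 430.4 m/s

Final answer: vₚ = 6.591 km/s, vₐ = 430.4 m/s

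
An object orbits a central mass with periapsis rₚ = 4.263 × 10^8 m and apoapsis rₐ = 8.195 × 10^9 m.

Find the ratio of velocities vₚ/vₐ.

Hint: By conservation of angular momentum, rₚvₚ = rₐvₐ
rₚ = 4.263 × 10^8 m
rₐ = 8.195 × 10^9 m
rₚvₚ = rₐvₐ  ⇒  vₚ/vₐ = rₐ/rₚ
vₚ/vₐ = (8.195 × 10^9) / (4.263 × 10^8) = 19.2236

Final answer: vₚ/vₐ = 19.22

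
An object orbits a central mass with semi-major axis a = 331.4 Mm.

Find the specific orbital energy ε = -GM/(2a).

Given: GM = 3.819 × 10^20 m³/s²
a = 331.4 Mm = 3.314 × 10^8 m
GM = 3.819 × 10^20 m³/s²
2a = 6.628 × 10^8 m
ε = −GM/(2a) = -5.76192 × 10^11 J/kg ≈ -576.2 GJ/kg

Final answer: -576.2 GJ/kg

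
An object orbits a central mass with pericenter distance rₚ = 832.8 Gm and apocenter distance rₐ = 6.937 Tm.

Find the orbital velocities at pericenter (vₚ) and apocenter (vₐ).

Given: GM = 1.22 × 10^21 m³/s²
rₚ = 832.8 Gm = 8.328 × 10^11 m
rₐ = 6.937 Tm = 6.937 × 10^12 m
GM = 1.22 × 10^21 m³/s²
a = (rₚ + rₐ)/2 = 3.8849 × 10^12 m
Vis-viva: v² = GM (2/r − 1/a)
vₚ² = 1.22 × 10^21 × (2.40154 × 10^-12 − 2.57407 × 10^-13) = 2.61584 × 10^9 m²/s²
vₚ = 51145.3 m/s ≈ 51.15 km/s
vₐ² = 1.22 × 10^21 × (2.88309 × 10^-13 − 2.57407 × 10^-13) = 3.77007 × 10^7 m²/s²
vₐ = 6140.09 m/s ≈ 6.14 km/s

Final answer: vₚ = 51.15 km/s, vₐ = 6.14 km/s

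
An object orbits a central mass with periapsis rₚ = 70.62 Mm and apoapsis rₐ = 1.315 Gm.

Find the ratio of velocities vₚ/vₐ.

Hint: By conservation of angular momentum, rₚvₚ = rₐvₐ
rₚ = 70.62 Mm = 7.062 × 10^7 m
rₐ = 1.315 Gm = 1.315 × 10^9 m
rₚvₚ = rₐvₐ  ⇒  vₚ/vₐ = rₐ/rₚ
vₚ/vₐ = (1.315 × 10^9) / (7.062 × 10^7) = 18.6208

Final answer: vₚ/vₐ = 18.62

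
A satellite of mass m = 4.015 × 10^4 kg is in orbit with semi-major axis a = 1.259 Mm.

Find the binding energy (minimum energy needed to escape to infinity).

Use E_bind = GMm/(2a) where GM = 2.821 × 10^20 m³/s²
a = 1.259 Mm = 1.259 × 10^6 m
GM = 2.821 × 10^20 m³/s²
m = 4.015 × 10^4 kg
GMm = 2.821 × 10^20 × 40150 = 1.13263 × 10^25 m³·kg/s²
2a = 2.518 × 10^6 m
E_bind = GMm/(2a) = 4.49814 × 10^18 J ≈ 4.498 EJ

Final answer: 4.498 EJ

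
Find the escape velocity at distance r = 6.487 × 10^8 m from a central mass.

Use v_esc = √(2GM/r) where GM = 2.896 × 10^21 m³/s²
r = 6.487 × 10^8 m
GM = 2.896 × 10^21 m³/s²
2GM/r = 2 × (2.896 × 10^21) / (6.487 × 10^8) = 8.92863 × 10^12 m²/s²
v_esc = √(2GM/r) = 2.98808 × 10^6 m/s ≈ 2988 km/s

Final answer: 2988 km/s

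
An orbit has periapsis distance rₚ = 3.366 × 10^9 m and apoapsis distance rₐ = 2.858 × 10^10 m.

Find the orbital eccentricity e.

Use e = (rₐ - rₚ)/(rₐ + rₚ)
rₚ = 3.366 × 10^9 m
rₐ = 2.858 × 10^10 m
rₐ − rₚ = 2.5214 × 10^10 m
rₐ + rₚ = 3.1946 × 10^10 m
e = (rₐ − rₚ)/(rₐ + rₚ) = 0.789269

Final answer: e = 0.7893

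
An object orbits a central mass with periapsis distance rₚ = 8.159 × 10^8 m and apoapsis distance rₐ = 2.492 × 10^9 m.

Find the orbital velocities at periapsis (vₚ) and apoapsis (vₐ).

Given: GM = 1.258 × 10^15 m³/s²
rₚ = 8.159 × 10^8 m
rₐ = 2.492 × 10^9 m
GM = 1.258 × 10^15 m³/s²
a = (rₚ + rₐ)/2 = 1.65395 × 10^9 m
Vis-viva: v² = GM (2/r − 1/a)
vₚ² = 1.258 × 10^15 × (2.45128 × 10^-9 − 6.04613 × 10^-10) = 2.32311 × 10^6 m²/s²
vₚ = 1524.17 m/s ≈ 1.524 km/s
vₐ² = 1.258 × 10^15 × (8.02568 × 10^-10 − 6.04613 × 10^-10) = 249027 m²/s²
vₐ = 499.026 m/s ≈ 499 m/s

Final answer: vₚ = 1.524 km/s, vₐ = 499 m/s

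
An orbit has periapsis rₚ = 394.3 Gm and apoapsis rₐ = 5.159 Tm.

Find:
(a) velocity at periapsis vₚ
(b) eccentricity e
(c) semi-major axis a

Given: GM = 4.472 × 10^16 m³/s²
rₚ = 394.3 Gm = 3.943 × 10^11 m
rₐ = 5.159 Tm = 5.159 × 10^12 m
GM = 4.472 × 10^16 m³/s²
a = (rₚ + rₐ)/2 = 2.77665 × 10^12 m
e = (rₐ − rₚ)/(rₐ + rₚ) = (4.7647 × 10^12) / (5.5533 × 10^12) = 0.857994
(a) vₚ² = GM (2/rₚ − 1/a) = 4.472 × 10^16 × (5.07228 × 10^-12 − 3.60146 × 10^-13) = 210727 m²/s²;  vₚ = 459.05 m/s ≈ 459 m/s
(b) e = 0.857994 ≈ 0.858
(c) a = 2.77665 × 10^12 m ≈ 2.777 Tm

Final answer:
(a) velocity at periapsis vₚ = 459 m/s
(b) eccentricity e = 0.858
(c) semi-major axis a = 2.777 Tm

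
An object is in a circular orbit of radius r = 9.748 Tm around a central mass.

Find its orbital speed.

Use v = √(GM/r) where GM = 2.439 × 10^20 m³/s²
r = 9.748 Tm = 9.748 × 10^12 m
GM = 2.439 × 10^20 m³/s²
GM/r = (2.439 × 10^20) / (9.748 × 10^12) = 2.50205 × 10^7 m²/s²
v = √(GM/r) = 5002.05 m/s ≈ 5.002 km/s

Final answer: 5.002 km/s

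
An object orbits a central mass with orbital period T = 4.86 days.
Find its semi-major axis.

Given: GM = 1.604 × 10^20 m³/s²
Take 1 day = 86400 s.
T = 4.86 days = 419904 s
GM = 1.604 × 10^20 m³/s²
Kepler's third law: a³ = GM T² / (4π²)
T² = 1.76319 × 10^11 s²
a³ = (1.604 × 10^20) × (1.76319 × 10^11) / (4π²) = 7.16382 × 10^29 m³
a = (a³)^(1/3) = 8.94777 × 10^9 m ≈ 8.948 × 10^9 m

Final answer: 8.948 × 10^9 m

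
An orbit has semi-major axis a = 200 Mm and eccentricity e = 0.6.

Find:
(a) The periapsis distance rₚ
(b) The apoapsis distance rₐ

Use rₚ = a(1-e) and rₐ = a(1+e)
a = 200 Mm = 2 × 10^8 m
e = 0.6:  1 − e = 0.4,  1 + e = 1.6
(a) rₚ = a(1 − e) = 2 × 10^8 m × 0.4 = 8 × 10^7 m ≈ 80 Mm
(b) rₐ = a(1 + e) = 2 × 10^8 m × 1.6 = 3.2 × 10^8 m ≈ 320 Mm

Final answer:
(a) rₚ = 80 Mm
(b) rₐ = 320 Mm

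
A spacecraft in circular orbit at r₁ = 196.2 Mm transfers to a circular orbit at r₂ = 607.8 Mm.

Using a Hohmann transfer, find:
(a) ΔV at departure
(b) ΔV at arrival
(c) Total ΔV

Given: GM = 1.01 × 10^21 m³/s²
r₁ = 196.2 Mm = 1.962 × 10^8 m
r₂ = 607.8 Mm = 6.078 × 10^8 m
GM = 1.01 × 10^21 m³/s²
Transfer ellipse: a_t = (r₁ + r₂)/2 = 4.02 × 10^8 m
Circular speed at r₁: v₁ = √(GM/r₁) = 2.26888 × 10^6 m/s
Transfer speed at r₁ (periapsis): v₁ₜ = √(GM(2/r₁ − 1/a_t)) = 2.78983 × 10^6 m/s
(a) ΔV₁ = v₁ₜ − v₁ = 520957 m/s ≈ 521 km/s
Circular speed at r₂: v₂ = √(GM/r₂) = 1.28908 × 10^6 m/s
Transfer speed at r₂ (apoapsis): v₂ₜ = √(GM(2/r₂ − 1/a_t)) = 900569 m/s
(b) ΔV₂ = v₂ − v₂ₜ = 388513 m/s ≈ 388.5 km/s
(c) ΔV_total = ΔV₁ + ΔV₂ = 909469 m/s ≈ 909.5 km/s

Final answer:
(a) ΔV₁ = 521 km/s
(b) ΔV₂ = 388.5 km/s
(c) ΔV_total = 909.5 km/s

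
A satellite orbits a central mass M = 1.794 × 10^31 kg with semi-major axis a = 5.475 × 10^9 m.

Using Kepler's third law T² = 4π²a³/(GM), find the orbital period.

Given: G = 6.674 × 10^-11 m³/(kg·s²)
M = 1.794 × 10^31 kg
GM = G × M = 6.674 × 10^-11 × 1.794 × 10^31 = 1.19732 × 10^21 m³/s²
a = 5.475 × 10^9 m
a³ = 1.64117 × 10^29 m³
T = 2π √(a³/GM) = 2π √((1.64117 × 10^29) / (1.19732 × 10^21)) = 2π × 11707.7 s
T = 73561.7 s ≈ 20.43 hours

Final answer: 20.43 hours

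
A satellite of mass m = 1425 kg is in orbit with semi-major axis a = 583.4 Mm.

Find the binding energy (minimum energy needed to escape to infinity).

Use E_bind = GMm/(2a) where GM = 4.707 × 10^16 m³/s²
a = 583.4 Mm = 5.834 × 10^8 m
GM = 4.707 × 10^16 m³/s²
m = 1425 kg
GMm = 4.707 × 10^16 × 1425 = 6.70748 × 10^19 m³·kg/s²
2a = 1.1668 × 10^9 m
E_bind = GMm/(2a) = 5.74861 × 10^10 J ≈ 57.49 GJ

Final answer: 57.49 GJ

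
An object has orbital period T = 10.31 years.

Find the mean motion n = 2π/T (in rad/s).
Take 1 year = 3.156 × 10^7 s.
T = 10.31 years = 3.25384 × 10^8 s
n = 2π / (3.25384 × 10^8 s) = 1.93101 × 10^-8 rad/s ≈ 1.931 × 10^-8 rad/s

Final answer: n = 1.931 × 10^-8 rad/s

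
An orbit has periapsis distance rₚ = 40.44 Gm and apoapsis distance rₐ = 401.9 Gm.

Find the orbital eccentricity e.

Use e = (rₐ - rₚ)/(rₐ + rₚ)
rₚ = 40.44 Gm = 4.044 × 10^10 m
rₐ = 401.9 Gm = 4.019 × 10^11 m
rₐ − rₚ = 3.6146 × 10^11 m
rₐ + rₚ = 4.4234 × 10^11 m
e = (rₐ − rₚ)/(rₐ + rₚ) = 0.817154

Final answer: e = 0.8172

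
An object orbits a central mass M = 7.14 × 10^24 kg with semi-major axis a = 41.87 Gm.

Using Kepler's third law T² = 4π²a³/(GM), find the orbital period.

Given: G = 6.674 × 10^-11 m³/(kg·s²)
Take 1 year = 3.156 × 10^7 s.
M = 7.14 × 10^24 kg
GM = G × M = 6.674 × 10^-11 × 7.14 × 10^24 = 4.76524 × 10^14 m³/s²
a = 41.87 Gm = 4.187 × 10^10 m
a³ = 7.34022 × 10^31 m³
T = 2π √(a³/GM) = 2π √((7.34022 × 10^31) / (4.76524 × 10^14)) = 2π × 3.92475 × 10^8 s
T = 2.46599 × 10^9 s ≈ 78.14 years

Final answer: 78.14 years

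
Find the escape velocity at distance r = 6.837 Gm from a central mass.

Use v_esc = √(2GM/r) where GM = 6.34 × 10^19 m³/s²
r = 6.837 Gm = 6.837 × 10^9 m
GM = 6.34 × 10^19 m³/s²
2GM/r = 2 × (6.34 × 10^19) / (6.837 × 10^9) = 1.85461 × 10^10 m²/s²
v_esc = √(2GM/r) = 136184 m/s ≈ 136.2 km/s

Final answer: 136.2 km/s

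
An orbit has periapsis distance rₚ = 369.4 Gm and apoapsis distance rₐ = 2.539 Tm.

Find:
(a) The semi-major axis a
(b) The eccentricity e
rₚ = 369.4 Gm = 3.694 × 10^11 m
rₐ = 2.539 Tm = 2.539 × 10^12 m
(a) a = (rₚ + rₐ)/2 = 1.4542 × 10^12 m ≈ 1.454 Tm
(b) e = (rₐ − rₚ)/(rₐ + rₚ) = (2.1696 × 10^12) / (2.9084 × 10^12) = 0.745977

Final answer:
(a) a = 1.454 Tm
(b) e = 0.746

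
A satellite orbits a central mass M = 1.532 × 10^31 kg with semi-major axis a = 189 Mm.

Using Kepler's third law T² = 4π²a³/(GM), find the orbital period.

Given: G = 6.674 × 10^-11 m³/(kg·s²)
M = 1.532 × 10^31 kg
GM = G × M = 6.674 × 10^-11 × 1.532 × 10^31 = 1.02246 × 10^21 m³/s²
a = 189 Mm = 1.89 × 10^8 m
a³ = 6.75127 × 10^24 m³
T = 2π √(a³/GM) = 2π √((6.75127 × 10^24) / (1.02246 × 10^21)) = 2π × 81.2588 s
T = 510.564 s ≈ 8.509 minutes

Final answer: 8.509 minutes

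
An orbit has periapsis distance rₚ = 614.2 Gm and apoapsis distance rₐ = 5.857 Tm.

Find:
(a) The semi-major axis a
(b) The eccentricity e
rₚ = 614.2 Gm = 6.142 × 10^11 m
rₐ = 5.857 Tm = 5.857 × 10^12 m
(a) a = (rₚ + rₐ)/2 = 3.2356 × 10^12 m ≈ 3.236 Tm
(b) e = (rₐ − rₚ)/(rₐ + rₚ) = (5.2428 × 10^12) / (6.4712 × 10^12) = 0.810174

Final answer:
(a) a = 3.236 Tm
(b) e = 0.8102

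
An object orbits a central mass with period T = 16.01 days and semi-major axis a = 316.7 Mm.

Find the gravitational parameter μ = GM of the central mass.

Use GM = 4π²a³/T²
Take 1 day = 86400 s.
T = 16.01 days = 1.38326 × 10^6 s
a = 316.7 Mm = 3.167 × 10^8 m
a³ = 3.17647 × 10^25 m³
T² = 1.91342 × 10^12 s²
GM = 4π² × (3.17647 × 10^25) / (1.91342 × 10^12) = 6.55381 × 10^14 m³/s²
GM ≈ 6.554 × 10^14 m³/s²

Final answer: GM = 6.554 × 10^14 m³/s²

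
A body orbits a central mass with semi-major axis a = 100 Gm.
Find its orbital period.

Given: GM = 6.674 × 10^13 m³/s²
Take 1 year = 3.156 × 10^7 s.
a = 100 Gm = 1 × 10^11 m
GM = 6.674 × 10^13 m³/s²
a³ = 1 × 10^33 m³
T = 2π √(a³/GM) = 2π √((1 × 10^33) / (6.674 × 10^13)) = 2π × 3.87085 × 10^9 s
T = 2.43213 × 10^10 s ≈ 770.6 years

Final answer: 770.6 years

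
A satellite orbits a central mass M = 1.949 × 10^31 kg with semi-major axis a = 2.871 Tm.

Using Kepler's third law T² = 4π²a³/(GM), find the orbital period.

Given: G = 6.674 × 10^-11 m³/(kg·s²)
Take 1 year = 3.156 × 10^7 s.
M = 1.949 × 10^31 kg
GM = G × M = 6.674 × 10^-11 × 1.949 × 10^31 = 1.30076 × 10^21 m³/s²
a = 2.871 Tm = 2.871 × 10^12 m
a³ = 2.36646 × 10^37 m³
T = 2π √(a³/GM) = 2π √((2.36646 × 10^37) / (1.30076 × 10^21)) = 2π × 1.34881 × 10^8 s
T = 8.47482 × 10^8 s ≈ 26.85 years

Final answer: 26.85 years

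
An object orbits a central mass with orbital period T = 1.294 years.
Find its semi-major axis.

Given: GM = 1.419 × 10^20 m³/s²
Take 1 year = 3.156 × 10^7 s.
T = 1.294 years = 4.08386 × 10^7 s
GM = 1.419 × 10^20 m³/s²
Kepler's third law: a³ = GM T² / (4π²)
T² = 1.66779 × 10^15 s²
a³ = (1.419 × 10^20) × (1.66779 × 10^15) / (4π²) = 5.99467 × 10^33 m³
a = (a³)^(1/3) = 1.81658 × 10^11 m ≈ 1.817 × 10^11 m

Final answer: 1.817 × 10^11 m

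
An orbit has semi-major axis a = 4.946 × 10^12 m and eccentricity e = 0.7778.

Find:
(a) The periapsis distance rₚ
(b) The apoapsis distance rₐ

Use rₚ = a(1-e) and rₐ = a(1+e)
a = 4.946 × 10^12 m
e = 0.7778:  1 − e = 0.2222,  1 + e = 1.7778
(a) rₚ = a(1 − e) = 4.946 × 10^12 m × 0.2222 = 1.099 × 10^12 m ≈ 1.099 × 10^12 m
(b) rₐ = a(1 + e) = 4.946 × 10^12 m × 1.7778 = 8.793 × 10^12 m ≈ 8.793 × 10^12 m

Final answer:
(a) rₚ = 1.099 × 10^12 m
(b) rₐ = 8.793 × 10^12 m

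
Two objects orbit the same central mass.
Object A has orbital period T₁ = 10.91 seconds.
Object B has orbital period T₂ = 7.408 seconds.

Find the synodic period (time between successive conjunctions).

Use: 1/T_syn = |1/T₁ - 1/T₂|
T₁ = 10.91 seconds
T₂ = 7.408 seconds
1/T₁ = 0.091659 s⁻¹
1/T₂ = 0.134989 s⁻¹
|1/T₁ − 1/T₂| = 0.0433302 s⁻¹
T_syn = 1 / |1/T₁ − 1/T₂| = 23.0786 s ≈ 23.08 seconds

Final answer: T_syn = 23.08 seconds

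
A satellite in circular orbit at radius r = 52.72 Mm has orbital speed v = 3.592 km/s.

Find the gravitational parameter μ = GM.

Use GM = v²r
r = 52.72 Mm = 5.272 × 10^7 m
v = 3.592 km/s = 3592 m/s
v² = 1.29025 × 10^7 m²/s²
GM = v²r = 1.29025 × 10^7 × 5.272 × 10^7 = 6.80218 × 10^14 m³/s²
GM ≈ 6.802 × 10^14 m³/s²

Final answer: GM = 6.802 × 10^14 m³/s²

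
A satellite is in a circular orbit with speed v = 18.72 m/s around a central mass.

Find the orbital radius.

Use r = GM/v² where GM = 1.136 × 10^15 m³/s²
v = 18.72 m/s
GM = 1.136 × 10^15 m³/s²
v² = 350.438 m²/s²
r = GM/v² = (1.136 × 10^15) / 350.438 = 3.24165 × 10^12 m ≈ 3.242 × 10^12 m

Final answer: 3.242 × 10^12 m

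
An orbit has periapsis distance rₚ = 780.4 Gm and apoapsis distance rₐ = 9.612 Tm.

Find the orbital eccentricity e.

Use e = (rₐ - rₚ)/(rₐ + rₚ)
rₚ = 780.4 Gm = 7.804 × 10^11 m
rₐ = 9.612 Tm = 9.612 × 10^12 m
rₐ − rₚ = 8.8316 × 10^12 m
rₐ + rₚ = 1.03924 × 10^13 m
e = (rₐ − rₚ)/(rₐ + rₚ) = 0.849813

Final answer: e = 0.8498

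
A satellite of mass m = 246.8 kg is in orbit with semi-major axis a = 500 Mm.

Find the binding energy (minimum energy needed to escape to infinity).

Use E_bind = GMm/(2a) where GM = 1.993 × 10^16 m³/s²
a = 500 Mm = 5 × 10^8 m
GM = 1.993 × 10^16 m³/s²
m = 246.8 kg
GMm = 1.993 × 10^16 × 246.8 = 4.91872 × 10^18 m³·kg/s²
2a = 1 × 10^9 m
E_bind = GMm/(2a) = 4.91872 × 10^9 J ≈ 4.919 GJ

Final answer: 4.919 GJ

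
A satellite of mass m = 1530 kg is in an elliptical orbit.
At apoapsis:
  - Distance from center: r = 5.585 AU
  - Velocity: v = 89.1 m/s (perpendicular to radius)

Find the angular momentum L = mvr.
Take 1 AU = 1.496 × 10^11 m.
r = 5.585 AU = 8.35516 × 10^11 m
v = 89.1 m/s
vr = 89.1 × 8.35516 × 10^11 = 7.44445 × 10^13 m²/s
L = m × vr = 1530 × 7.44445 × 10^13 = 1.139 × 10^17 kg·m²/s ≈ 1.139 × 10^17 kg·m²/s

Final answer: L = 1.139 × 10^17 kg·m²/s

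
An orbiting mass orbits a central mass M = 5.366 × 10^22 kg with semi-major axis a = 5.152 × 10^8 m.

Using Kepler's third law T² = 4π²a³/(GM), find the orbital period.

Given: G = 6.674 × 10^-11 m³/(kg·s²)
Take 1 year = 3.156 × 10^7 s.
M = 5.366 × 10^22 kg
GM = G × M = 6.674 × 10^-11 × 5.366 × 10^22 = 3.58127 × 10^12 m³/s²
a = 5.152 × 10^8 m
a³ = 1.3675 × 10^26 m³
T = 2π √(a³/GM) = 2π √((1.3675 × 10^26) / (3.58127 × 10^12)) = 2π × 6.17939 × 10^6 s
T = 3.88262 × 10^7 s ≈ 1.23 years

Final answer: 1.23 years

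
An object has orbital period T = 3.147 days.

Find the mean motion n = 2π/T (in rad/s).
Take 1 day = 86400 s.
T = 3.147 days = 271901 s
n = 2π / 271901 s = 2.31084 × 10^-5 rad/s ≈ 2.311 × 10^-5 rad/s

Final answer: n = 2.311 × 10^-5 rad/s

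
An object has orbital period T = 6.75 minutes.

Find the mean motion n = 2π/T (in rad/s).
T = 6.75 minutes = 405 s
n = 2π / 405 s = 0.015514 rad/s ≈ 0.01551 rad/s

Final answer: n = 0.01551 rad/s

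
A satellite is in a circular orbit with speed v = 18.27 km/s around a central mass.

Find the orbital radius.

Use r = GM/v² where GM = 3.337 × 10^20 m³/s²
v = 18.27 km/s = 18270 m/s
GM = 3.337 × 10^20 m³/s²
v² = 3.33793 × 10^8 m²/s²
r = GM/v² = (3.337 × 10^20) / (3.33793 × 10^8) = 9.99722 × 10^11 m ≈ 999.7 Gm

Final answer: 999.7 Gm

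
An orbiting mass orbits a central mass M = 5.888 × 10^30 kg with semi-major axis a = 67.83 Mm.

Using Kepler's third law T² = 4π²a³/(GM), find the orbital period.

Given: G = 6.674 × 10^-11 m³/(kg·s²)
M = 5.888 × 10^30 kg
GM = G × M = 6.674 × 10^-11 × 5.888 × 10^30 = 3.92965 × 10^20 m³/s²
a = 67.83 Mm = 6.783 × 10^7 m
a³ = 3.1208 × 10^23 m³
T = 2π √(a³/GM) = 2π √((3.1208 × 10^23) / (3.92965 × 10^20)) = 2π × 28.181 s
T = 177.066 s ≈ 2.951 minutes

Final answer: 2.951 minutes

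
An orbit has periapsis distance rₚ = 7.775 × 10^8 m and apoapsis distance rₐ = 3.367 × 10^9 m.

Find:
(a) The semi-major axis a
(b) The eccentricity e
rₚ = 7.775 × 10^8 m
rₐ = 3.367 × 10^9 m
(a) a = (rₚ + rₐ)/2 = 2.07225 × 10^9 m ≈ 2.072 × 10^9 m
(b) e = (rₐ − rₚ)/(rₐ + rₚ) = (2.5895 × 10^9) / (4.1445 × 10^9) = 0.624804

Final answer:
(a) a = 2.072 × 10^9 m
(b) e = 0.6248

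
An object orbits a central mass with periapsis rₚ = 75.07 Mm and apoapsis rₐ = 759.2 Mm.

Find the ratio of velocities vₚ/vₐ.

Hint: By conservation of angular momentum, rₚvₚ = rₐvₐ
rₚ = 75.07 Mm = 7.507 × 10^7 m
rₐ = 759.2 Mm = 7.592 × 10^8 m
rₚvₚ = rₐvₐ  ⇒  vₚ/vₐ = rₐ/rₚ
vₚ/vₐ = (7.592 × 10^8) / (7.507 × 10^7) = 10.1132

Final answer: vₚ/vₐ = 10.11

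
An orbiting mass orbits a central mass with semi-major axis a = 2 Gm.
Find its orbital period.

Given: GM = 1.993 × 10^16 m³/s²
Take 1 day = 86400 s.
a = 2 Gm = 2 × 10^9 m
GM = 1.993 × 10^16 m³/s²
a³ = 8 × 10^27 m³
T = 2π √(a³/GM) = 2π √((8 × 10^27) / (1.993 × 10^16)) = 2π × 633565 s
T = 3.98081 × 10^6 s ≈ 46.07 days

Final answer: 46.07 days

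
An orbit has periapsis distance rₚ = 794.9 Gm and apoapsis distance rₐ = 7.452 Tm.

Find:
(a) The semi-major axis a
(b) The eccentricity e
rₚ = 794.9 Gm = 7.949 × 10^11 m
rₐ = 7.452 Tm = 7.452 × 10^12 m
(a) a = (rₚ + rₐ)/2 = 4.12345 × 10^12 m ≈ 4.123 Tm
(b) e = (rₐ − rₚ)/(rₐ + rₚ) = (6.6571 × 10^12) / (8.2469 × 10^12) = 0.807225

Final answer:
(a) a = 4.123 Tm
(b) e = 0.8072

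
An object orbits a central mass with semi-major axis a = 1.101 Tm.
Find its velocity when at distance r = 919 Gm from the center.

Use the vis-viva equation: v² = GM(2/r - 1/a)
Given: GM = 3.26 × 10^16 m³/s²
a = 1.101 Tm = 1.101 × 10^12 m
r = 919 Gm = 9.19 × 10^11 m
GM = 3.26 × 10^16 m³/s²
2/r − 1/a = 2.17628 × 10^-12 − 9.08265 × 10^-13 = 1.26801 × 10^-12 m⁻¹
v² = GM (2/r − 1/a) = 41337.2 m²/s²
v = 203.316 m/s ≈ 203.3 m/s

Final answer: 203.3 m/s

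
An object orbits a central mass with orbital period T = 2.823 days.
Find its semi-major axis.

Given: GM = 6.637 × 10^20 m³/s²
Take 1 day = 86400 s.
T = 2.823 days = 243907 s
GM = 6.637 × 10^20 m³/s²
Kepler's third law: a³ = GM T² / (4π²)
T² = 5.94907 × 10^10 s²
a³ = (6.637 × 10^20) × (5.94907 × 10^10) / (4π²) = 1.00014 × 10^30 m³
a = (a³)^(1/3) = 1.00005 × 10^10 m ≈ 10 Gm

Final answer: 10 Gm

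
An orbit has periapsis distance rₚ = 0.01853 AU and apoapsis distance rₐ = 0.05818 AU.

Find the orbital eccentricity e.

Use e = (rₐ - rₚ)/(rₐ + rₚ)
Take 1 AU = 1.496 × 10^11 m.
rₚ = 0.01853 AU = 2.77209 × 10^9 m
rₐ = 0.05818 AU = 8.70373 × 10^9 m
rₐ − rₚ = 5.93164 × 10^9 m
rₐ + rₚ = 1.14758 × 10^10 m
e = (rₐ − rₚ)/(rₐ + rₚ) = 0.516882

Final answer: e = 0.5169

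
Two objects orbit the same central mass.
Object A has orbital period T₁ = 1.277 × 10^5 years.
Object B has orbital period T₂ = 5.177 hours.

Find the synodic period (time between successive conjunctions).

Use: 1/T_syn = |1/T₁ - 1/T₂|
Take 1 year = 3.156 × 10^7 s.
T₁ = 1.277 × 10^5 years = 4.03021 × 10^12 s
T₂ = 5.177 hours = 18637.2 s
1/T₁ = 2.48126 × 10^-13 s⁻¹
1/T₂ = 5.36561 × 10^-5 s⁻¹
|1/T₁ − 1/T₂| = 5.36561 × 10^-5 s⁻¹
T_syn = 1 / |1/T₁ − 1/T₂| = 18637.2 s ≈ 5.177 hours

Final answer: T_syn = 5.177 hours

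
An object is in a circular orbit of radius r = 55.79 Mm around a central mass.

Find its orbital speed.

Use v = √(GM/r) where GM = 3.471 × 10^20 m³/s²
r = 55.79 Mm = 5.579 × 10^7 m
GM = 3.471 × 10^20 m³/s²
GM/r = (3.471 × 10^20) / (5.579 × 10^7) = 6.22155 × 10^12 m²/s²
v = √(GM/r) = 2.4943 × 10^6 m/s ≈ 2494 km/s

Final answer: 2494 km/s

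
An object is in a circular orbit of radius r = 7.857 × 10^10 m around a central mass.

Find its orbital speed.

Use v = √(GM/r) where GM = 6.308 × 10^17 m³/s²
r = 7.857 × 10^10 m
GM = 6.308 × 10^17 m³/s²
GM/r = (6.308 × 10^17) / (7.857 × 10^10) = 8.02851 × 10^6 m²/s²
v = √(GM/r) = 2833.46 m/s ≈ 2.833 km/s

Final answer: 2.833 km/s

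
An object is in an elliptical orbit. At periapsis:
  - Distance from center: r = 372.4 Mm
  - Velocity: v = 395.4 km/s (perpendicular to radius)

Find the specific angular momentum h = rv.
r = 372.4 Mm = 3.724 × 10^8 m
v = 395.4 km/s = 395400 m/s
h = rv = 3.724 × 10^8 × 395400 = 1.47247 × 10^14 m²/s ≈ 1.472 × 10^14 m²/s

Final answer: h = 1.472 × 10^14 m²/s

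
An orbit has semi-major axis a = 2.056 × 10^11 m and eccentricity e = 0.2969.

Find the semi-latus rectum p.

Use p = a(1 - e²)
a = 2.056 × 10^11 m
e = 0.2969,  e² = 0.0881496,  1 − e² = 0.91185
p = a(1 − e²) = 2.056 × 10^11 m × 0.91185 = 1.87476 × 10^11 m ≈ 1.875 × 10^11 m

Final answer: p = 1.875 × 10^11 m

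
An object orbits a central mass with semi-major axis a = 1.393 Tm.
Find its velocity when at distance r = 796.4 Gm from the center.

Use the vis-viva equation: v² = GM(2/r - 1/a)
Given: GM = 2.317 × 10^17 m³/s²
a = 1.393 Tm = 1.393 × 10^12 m
r = 796.4 Gm = 7.964 × 10^11 m
GM = 2.317 × 10^17 m³/s²
2/r − 1/a = 2.5113 × 10^-12 − 7.17875 × 10^-13 = 1.79343 × 10^-12 m⁻¹
v² = GM (2/r − 1/a) = 415537 m²/s²
v = 644.621 m/s ≈ 644.6 m/s

Final answer: 644.6 m/s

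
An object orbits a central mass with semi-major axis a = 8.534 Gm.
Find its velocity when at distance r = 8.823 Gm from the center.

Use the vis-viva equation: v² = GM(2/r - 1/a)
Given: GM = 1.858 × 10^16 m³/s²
a = 8.534 Gm = 8.534 × 10^9 m
r = 8.823 Gm = 8.823 × 10^9 m
GM = 1.858 × 10^16 m³/s²
2/r − 1/a = 2.2668 × 10^-10 − 1.17178 × 10^-10 = 1.09502 × 10^-10 m⁻¹
v² = GM (2/r − 1/a) = 2.03455 × 10^6 m²/s²
v = 1426.38 m/s ≈ 1.426 km/s

Final answer: 1.426 km/s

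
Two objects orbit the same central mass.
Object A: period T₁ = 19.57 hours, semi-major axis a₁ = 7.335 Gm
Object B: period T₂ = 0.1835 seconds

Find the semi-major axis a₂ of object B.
T₁ = 19.57 hours = 70452 s
T₂ = 0.1835 seconds
a₁ = 7.335 Gm = 7.335 × 10^9 m
Kepler's third law: (T₂/T₁)² = (a₂/a₁)³  ⇒  a₂ = a₁ (T₂/T₁)^(2/3)
T₂/T₁ = 2.60461 × 10^-6
(T₂/T₁)^(2/3) = 0.000189305
a₂ = 7.335 × 10^9 m × 0.000189305 = 1.38855 × 10^6 m ≈ 1.389 Mm

Final answer: a₂ = 1.389 Mm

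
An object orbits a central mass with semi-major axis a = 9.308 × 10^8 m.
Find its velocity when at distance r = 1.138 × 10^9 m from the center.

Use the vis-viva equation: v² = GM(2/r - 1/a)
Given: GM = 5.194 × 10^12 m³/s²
a = 9.308 × 10^8 m
r = 1.138 × 10^9 m
GM = 5.194 × 10^12 m³/s²
2/r − 1/a = 1.75747 × 10^-9 − 1.07434 × 10^-9 = 6.83125 × 10^-10 m⁻¹
v² = GM (2/r − 1/a) = 3548.15 m²/s²
v = 59.5663 m/s ≈ 59.57 m/s

Final answer: 59.57 m/s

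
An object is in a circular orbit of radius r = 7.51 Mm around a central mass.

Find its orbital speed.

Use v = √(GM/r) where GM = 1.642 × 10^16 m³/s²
r = 7.51 Mm = 7.51 × 10^6 m
GM = 1.642 × 10^16 m³/s²
GM/r = (1.642 × 10^16) / (7.51 × 10^6) = 2.18642 × 10^9 m²/s²
v = √(GM/r) = 46759.2 m/s ≈ 46.76 km/s

Final answer: 46.76 km/s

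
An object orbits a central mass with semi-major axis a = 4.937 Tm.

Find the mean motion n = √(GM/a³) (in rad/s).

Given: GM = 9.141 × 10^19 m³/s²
a = 4.937 Tm = 4.937 × 10^12 m
GM = 9.141 × 10^19 m³/s²
a³ = 1.20334 × 10^38 m³
GM/a³ = (9.141 × 10^19) / (1.20334 × 10^38) = 7.59634 × 10^-19 s⁻²
n = √(GM/a³) = 8.7157 × 10^-10 rad/s ≈ 8.716 × 10^-10 rad/s

Final answer: n = 8.716 × 10^-10 rad/s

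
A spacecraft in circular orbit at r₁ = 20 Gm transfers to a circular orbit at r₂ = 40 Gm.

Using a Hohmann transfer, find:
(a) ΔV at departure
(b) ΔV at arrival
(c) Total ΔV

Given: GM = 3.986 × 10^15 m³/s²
r₁ = 20 Gm = 2 × 10^10 m
r₂ = 40 Gm = 4 × 10^10 m
GM = 3.986 × 10^15 m³/s²
Transfer ellipse: a_t = (r₁ + r₂)/2 = 3 × 10^10 m
Circular speed at r₁: v₁ = √(GM/r₁) = 446.43 m/s
Transfer speed at r₁ (periapsis): v₁ₜ = √(GM(2/r₁ − 1/a_t)) = 515.493 m/s
(a) ΔV₁ = v₁ₜ − v₁ = 69.063 m/s ≈ 69.06 m/s
Circular speed at r₂: v₂ = √(GM/r₂) = 315.674 m/s
Transfer speed at r₂ (apoapsis): v₂ₜ = √(GM(2/r₂ − 1/a_t)) = 257.747 m/s
(b) ΔV₂ = v₂ − v₂ₜ = 57.9272 m/s ≈ 57.93 m/s
(c) ΔV_total = ΔV₁ + ΔV₂ = 126.99 m/s ≈ 127 m/s

Final answer:
(a) ΔV₁ = 69.06 m/s
(b) ΔV₂ = 57.93 m/s
(c) ΔV_total = 127 m/s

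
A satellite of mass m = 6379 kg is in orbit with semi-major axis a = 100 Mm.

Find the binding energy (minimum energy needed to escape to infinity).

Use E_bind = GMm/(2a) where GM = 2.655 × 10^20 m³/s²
a = 100 Mm = 1 × 10^8 m
GM = 2.655 × 10^20 m³/s²
m = 6379 kg
GMm = 2.655 × 10^20 × 6379 = 1.69362 × 10^24 m³·kg/s²
2a = 2 × 10^8 m
E_bind = GMm/(2a) = 8.46812 × 10^15 J ≈ 8.468 PJ

Final answer: 8.468 PJ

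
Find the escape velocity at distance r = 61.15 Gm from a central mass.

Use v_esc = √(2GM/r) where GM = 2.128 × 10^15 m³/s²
r = 61.15 Gm = 6.115 × 10^10 m
GM = 2.128 × 10^15 m³/s²
2GM/r = 2 × (2.128 × 10^15) / (6.115 × 10^10) = 69599.3 m²/s²
v_esc = √(2GM/r) = 263.817 m/s ≈ 263.8 m/s

Final answer: 263.8 m/s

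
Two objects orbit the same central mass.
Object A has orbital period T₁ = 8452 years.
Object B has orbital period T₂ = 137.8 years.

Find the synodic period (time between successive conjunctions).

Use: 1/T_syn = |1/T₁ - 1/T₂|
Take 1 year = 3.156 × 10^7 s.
T₁ = 8452 years = 2.66745 × 10^11 s
T₂ = 137.8 years = 4.34897 × 10^9 s
1/T₁ = 3.7489 × 10^-12 s⁻¹
1/T₂ = 2.2994 × 10^-10 s⁻¹
|1/T₁ − 1/T₂| = 2.26191 × 10^-10 s⁻¹
T_syn = 1 / |1/T₁ − 1/T₂| = 4.42105 × 10^9 s ≈ 140.1 years

Final answer: T_syn = 140.1 years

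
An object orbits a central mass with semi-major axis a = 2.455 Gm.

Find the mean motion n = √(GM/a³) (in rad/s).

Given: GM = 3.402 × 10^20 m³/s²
a = 2.455 Gm = 2.455 × 10^9 m
GM = 3.402 × 10^20 m³/s²
a³ = 1.47963 × 10^28 m³
GM/a³ = (3.402 × 10^20) / (1.47963 × 10^28) = 2.29922 × 10^-8 s⁻²
n = √(GM/a³) = 0.000151632 rad/s ≈ 0.0001516 rad/s

Final answer: n = 0.0001516 rad/s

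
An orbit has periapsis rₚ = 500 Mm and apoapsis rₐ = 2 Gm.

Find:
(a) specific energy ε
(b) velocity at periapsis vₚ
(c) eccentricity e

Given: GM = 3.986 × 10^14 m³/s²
rₚ = 500 Mm = 5 × 10^8 m
rₐ = 2 Gm = 2 × 10^9 m
GM = 3.986 × 10^14 m³/s²
a = (rₚ + rₐ)/2 = 1.25 × 10^9 m
e = (rₐ − rₚ)/(rₐ + rₚ) = (1.5 × 10^9) / (2.5 × 10^9) = 0.6
(a) 2a = 2.5 × 10^9 m;  ε = −GM/(2a) = -159440 J/kg ≈ -159.4 kJ/kg
(b) vₚ² = GM (2/rₚ − 1/a) = 3.986 × 10^14 × (4 × 10^-9 − 8 × 10^-10) = 1.27552 × 10^6 m²/s²;  vₚ = 1129.39 m/s ≈ 1.129 km/s
(c) e = 0.6 ≈ 0.6

Final answer:
(a) specific energy ε = -159.4 kJ/kg
(b) velocity at periapsis vₚ = 1.129 km/s
(c) eccentricity e = 0.6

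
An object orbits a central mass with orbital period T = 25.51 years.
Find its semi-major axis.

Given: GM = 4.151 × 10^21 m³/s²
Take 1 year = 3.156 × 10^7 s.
T = 25.51 years = 8.05096 × 10^8 s
GM = 4.151 × 10^21 m³/s²
Kepler's third law: a³ = GM T² / (4π²)
T² = 6.48179 × 10^17 s²
a³ = (4.151 × 10^21) × (6.48179 × 10^17) / (4π²) = 6.81535 × 10^37 m³
a = (a³)^(1/3) = 4.08472 × 10^12 m ≈ 4.085 × 10^12 m

Final answer: 4.085 × 10^12 m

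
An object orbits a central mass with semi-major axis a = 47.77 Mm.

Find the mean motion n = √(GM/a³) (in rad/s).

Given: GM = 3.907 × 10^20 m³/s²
a = 47.77 Mm = 4.777 × 10^7 m
GM = 3.907 × 10^20 m³/s²
a³ = 1.0901 × 10^23 m³
GM/a³ = (3.907 × 10^20) / (1.0901 × 10^23) = 0.00358408 s⁻²
n = √(GM/a³) = 0.0598672 rad/s ≈ 0.05987 rad/s

Final answer: n = 0.05987 rad/s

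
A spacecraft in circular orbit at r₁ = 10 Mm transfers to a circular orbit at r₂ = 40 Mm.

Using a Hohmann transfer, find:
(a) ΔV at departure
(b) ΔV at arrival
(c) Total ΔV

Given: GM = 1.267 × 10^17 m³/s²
r₁ = 10 Mm = 1 × 10^7 m
r₂ = 40 Mm = 4 × 10^7 m
GM = 1.267 × 10^17 m³/s²
Transfer ellipse: a_t = (r₁ + r₂)/2 = 2.5 × 10^7 m
Circular speed at r₁: v₁ = √(GM/r₁) = 112561 m/s
Transfer speed at r₁ (periapsis): v₁ₜ = √(GM(2/r₁ − 1/a_t)) = 142380 m/s
(a) ΔV₁ = v₁ₜ − v₁ = 29818.7 m/s ≈ 29.82 km/s
Circular speed at r₂: v₂ = √(GM/r₂) = 56280.5 m/s
Transfer speed at r₂ (apoapsis): v₂ₜ = √(GM(2/r₂ − 1/a_t)) = 35594.9 m/s
(b) ΔV₂ = v₂ − v₂ₜ = 20685.6 m/s ≈ 20.69 km/s
(c) ΔV_total = ΔV₁ + ΔV₂ = 50504.3 m/s ≈ 50.5 km/s

Final answer:
(a) ΔV₁ = 29.82 km/s
(b) ΔV₂ = 20.69 km/s
(c) ΔV_total = 50.5 km/s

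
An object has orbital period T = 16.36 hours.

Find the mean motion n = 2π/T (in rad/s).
T = 16.36 hours = 58896 s
n = 2π / 58896 s = 0.000106683 rad/s ≈ 0.0001067 rad/s

Final answer: n = 0.0001067 rad/s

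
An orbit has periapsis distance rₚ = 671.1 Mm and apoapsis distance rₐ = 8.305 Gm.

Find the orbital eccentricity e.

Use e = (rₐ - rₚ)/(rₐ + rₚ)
rₚ = 671.1 Mm = 6.711 × 10^8 m
rₐ = 8.305 Gm = 8.305 × 10^9 m
rₐ − rₚ = 7.6339 × 10^9 m
rₐ + rₚ = 8.9761 × 10^9 m
e = (rₐ − rₚ)/(rₐ + rₚ) = 0.85047

Final answer: e = 0.8505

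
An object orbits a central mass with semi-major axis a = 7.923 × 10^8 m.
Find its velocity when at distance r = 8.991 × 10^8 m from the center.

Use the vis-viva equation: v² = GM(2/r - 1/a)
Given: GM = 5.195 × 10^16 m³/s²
a = 7.923 × 10^8 m
r = 8.991 × 10^8 m
GM = 5.195 × 10^16 m³/s²
2/r − 1/a = 2.22445 × 10^-9 − 1.26215 × 10^-9 = 9.62298 × 10^-10 m⁻¹
v² = GM (2/r − 1/a) = 4.99914 × 10^7 m²/s²
v = 7070.46 m/s ≈ 7.07 km/s

Final answer: 7.07 km/s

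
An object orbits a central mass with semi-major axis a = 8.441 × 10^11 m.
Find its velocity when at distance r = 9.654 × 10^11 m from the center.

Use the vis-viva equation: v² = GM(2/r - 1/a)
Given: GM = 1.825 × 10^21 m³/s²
a = 8.441 × 10^11 m
r = 9.654 × 10^11 m
GM = 1.825 × 10^21 m³/s²
2/r − 1/a = 2.07168 × 10^-12 − 1.18469 × 10^-12 = 8.86986 × 10^-13 m⁻¹
v² = GM (2/r − 1/a) = 1.61875 × 10^9 m²/s²
v = 40233.7 m/s ≈ 40.23 km/s

Final answer: 40.23 km/s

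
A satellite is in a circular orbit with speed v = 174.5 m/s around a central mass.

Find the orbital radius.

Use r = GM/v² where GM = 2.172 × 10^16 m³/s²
v = 174.5 m/s
GM = 2.172 × 10^16 m³/s²
v² = 30450.2 m²/s²
r = GM/v² = (2.172 × 10^16) / 30450.2 = 7.13295 × 10^11 m ≈ 713.3 Gm

Final answer: 713.3 Gm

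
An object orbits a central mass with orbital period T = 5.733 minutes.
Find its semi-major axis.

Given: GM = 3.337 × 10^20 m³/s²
T = 5.733 minutes = 343.98 s
GM = 3.337 × 10^20 m³/s²
Kepler's third law: a³ = GM T² / (4π²)
T² = 118322 s²
a³ = (3.337 × 10^20) × 118322 / (4π²) = 1.00014 × 10^24 m³
a = (a³)^(1/3) = 1.00005 × 10^8 m ≈ 100 Mm

Final answer: 100 Mm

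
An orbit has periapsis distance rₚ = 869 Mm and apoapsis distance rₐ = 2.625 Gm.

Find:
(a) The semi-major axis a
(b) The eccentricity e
rₚ = 869 Mm = 8.69 × 10^8 m
rₐ = 2.625 Gm = 2.625 × 10^9 m
(a) a = (rₚ + rₐ)/2 = 1.747 × 10^9 m ≈ 1.747 Gm
(b) e = (rₐ − rₚ)/(rₐ + rₚ) = (1.756 × 10^9) / (3.494 × 10^9) = 0.502576

Final answer:
(a) a = 1.747 Gm
(b) e = 0.5026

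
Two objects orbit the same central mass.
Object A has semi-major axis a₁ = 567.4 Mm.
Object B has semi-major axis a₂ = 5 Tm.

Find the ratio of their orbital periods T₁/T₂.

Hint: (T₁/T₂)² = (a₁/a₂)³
a₁ = 567.4 Mm = 5.674 × 10^8 m
a₂ = 5 Tm = 5 × 10^12 m
a₁/a₂ = 0.00011348
T₁/T₂ = (a₁/a₂)^(3/2) = (0.00011348)^1.5 = 1.20887 × 10^-6

Final answer: T₁/T₂ = 1.209 × 10^-6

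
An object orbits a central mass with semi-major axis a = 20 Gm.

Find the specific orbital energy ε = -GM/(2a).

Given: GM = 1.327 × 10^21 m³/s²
a = 20 Gm = 2 × 10^10 m
GM = 1.327 × 10^21 m³/s²
2a = 4 × 10^10 m
ε = −GM/(2a) = -3.3175 × 10^10 J/kg ≈ -33.17 GJ/kg

Final answer: -33.17 GJ/kg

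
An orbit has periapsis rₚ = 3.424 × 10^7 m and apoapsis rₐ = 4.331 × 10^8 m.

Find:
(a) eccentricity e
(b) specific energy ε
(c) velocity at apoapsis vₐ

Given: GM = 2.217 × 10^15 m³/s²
rₚ = 3.424 × 10^7 m
rₐ = 4.331 × 10^8 m
GM = 2.217 × 10^15 m³/s²
a = (rₚ + rₐ)/2 = 2.3367 × 10^8 m
e = (rₐ − rₚ)/(rₐ + rₚ) = (3.9886 × 10^8) / (4.6734 × 10^8) = 0.853469
(a) e = 0.853469 ≈ 0.8535
(b) 2a = 4.6734 × 10^8 m;  ε = −GM/(2a) = -4.74387 × 10^6 J/kg ≈ -4.744 MJ/kg
(c) vₐ² = GM (2/rₐ − 1/a) = 2.217 × 10^15 × (4.61787 × 10^-9 − 4.27954 × 10^-9) = 750081 m²/s²;  vₐ = 866.072 m/s ≈ 866.1 m/s

Final answer:
(a) eccentricity e = 0.8535
(b) specific energy ε = -4.744 MJ/kg
(c) velocity at apoapsis vₐ = 866.1 m/s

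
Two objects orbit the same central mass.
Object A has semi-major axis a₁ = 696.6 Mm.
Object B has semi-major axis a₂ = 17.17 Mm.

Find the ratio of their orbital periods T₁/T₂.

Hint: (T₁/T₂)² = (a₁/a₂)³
a₁ = 696.6 Mm = 6.966 × 10^8 m
a₂ = 17.17 Mm = 1.717 × 10^7 m
a₁/a₂ = 40.5708
T₁/T₂ = (a₁/a₂)^(3/2) = (40.5708)^1.5 = 258.416

Final answer: T₁/T₂ = 258.4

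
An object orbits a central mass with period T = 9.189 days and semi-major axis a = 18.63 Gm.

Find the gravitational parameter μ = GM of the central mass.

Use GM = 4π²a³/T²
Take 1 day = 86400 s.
T = 9.189 days = 793930 s
a = 18.63 Gm = 1.863 × 10^10 m
a³ = 6.46604 × 10^30 m³
T² = 6.30324 × 10^11 s²
GM = 4π² × (6.46604 × 10^30) / (6.30324 × 10^11) = 4.04981 × 10^20 m³/s²
GM ≈ 4.05 × 10^20 m³/s²

Final answer: GM = 4.05 × 10^20 m³/s²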